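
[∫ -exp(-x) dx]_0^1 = -1 + exp(-1)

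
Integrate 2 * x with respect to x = x^2 + C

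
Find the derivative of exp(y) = exp(y)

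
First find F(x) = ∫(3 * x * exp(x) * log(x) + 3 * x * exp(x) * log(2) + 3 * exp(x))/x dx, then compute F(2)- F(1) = -3*E*log(2) + 6*exp(2)*log(2)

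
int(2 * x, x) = x^2 + C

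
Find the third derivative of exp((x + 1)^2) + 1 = 8*x^3*exp(x^2 + 2*x + 1) + 24*x^2*exp(x^2 + 2*x + 1) + 36*x*exp(x^2 + 2*x + 1) + 20*exp(x^2 + 2*x + 1)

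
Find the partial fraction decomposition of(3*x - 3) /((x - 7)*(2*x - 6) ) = -3/(4*(x - 3)) + 9/(4*(x - 7))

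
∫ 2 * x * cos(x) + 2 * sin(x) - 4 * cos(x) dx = (2*x - 4)*sin(x) + C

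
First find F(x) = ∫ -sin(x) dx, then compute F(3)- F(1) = cos(3) - cos(1)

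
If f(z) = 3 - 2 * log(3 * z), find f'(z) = -2/z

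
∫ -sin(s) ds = cos(s) + C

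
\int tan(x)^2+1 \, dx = tan(x) + C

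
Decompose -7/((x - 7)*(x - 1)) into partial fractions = 7/(6*(x - 1)) - 7/(6*(x - 7))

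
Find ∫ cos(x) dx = sin(x) + C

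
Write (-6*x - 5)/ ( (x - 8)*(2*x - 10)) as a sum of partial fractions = 35/(6*(x - 5)) - 53/(6*(x - 8))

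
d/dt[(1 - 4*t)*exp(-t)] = (4*t - 5)*exp(-t)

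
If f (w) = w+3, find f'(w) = 1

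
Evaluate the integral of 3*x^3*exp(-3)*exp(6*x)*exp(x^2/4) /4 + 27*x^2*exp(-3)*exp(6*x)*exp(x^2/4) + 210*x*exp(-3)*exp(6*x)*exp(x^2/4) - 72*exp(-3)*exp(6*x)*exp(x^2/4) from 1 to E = -39*exp(13/4)/2 + 6*(-3 + exp(2)/4 + 6*E)*exp(-3 + exp(2)/4 + 6*E)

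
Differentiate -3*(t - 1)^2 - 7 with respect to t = 6 - 6*t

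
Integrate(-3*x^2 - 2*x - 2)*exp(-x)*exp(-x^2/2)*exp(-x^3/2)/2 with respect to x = exp(-x*(x^2 + x + 2)/2) + C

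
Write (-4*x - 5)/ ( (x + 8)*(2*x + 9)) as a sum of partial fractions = 26/(7*(2*x + 9)) - 27/(7*(x + 8))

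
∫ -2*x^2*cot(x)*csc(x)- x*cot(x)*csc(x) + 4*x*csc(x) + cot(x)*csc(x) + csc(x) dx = (2*x^2 + x - 1)*csc(x) + C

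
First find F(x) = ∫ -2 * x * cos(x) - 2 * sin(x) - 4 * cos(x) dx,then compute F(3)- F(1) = -10*sin(3) + 6*sin(1)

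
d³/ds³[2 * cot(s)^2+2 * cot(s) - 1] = -48*cot(s)^5 - 12*cot(s)^4 - 80*cot(s)^3 - 16*cot(s)^2 - 32*cot(s) - 4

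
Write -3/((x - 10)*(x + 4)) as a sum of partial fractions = 3/(14*(x + 4)) - 3/(14*(x - 10))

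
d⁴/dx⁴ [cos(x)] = cos(x)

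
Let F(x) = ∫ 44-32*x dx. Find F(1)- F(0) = 28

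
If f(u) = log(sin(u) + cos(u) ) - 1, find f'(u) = 1/tan(u + pi/4)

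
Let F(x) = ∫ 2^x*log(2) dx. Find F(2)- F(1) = 2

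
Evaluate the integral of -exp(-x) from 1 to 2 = -exp(-1) + exp(-2)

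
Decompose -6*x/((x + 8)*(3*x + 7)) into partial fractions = 42/(17*(3*x + 7)) - 48/(17*(x + 8))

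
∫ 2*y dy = y^2 + C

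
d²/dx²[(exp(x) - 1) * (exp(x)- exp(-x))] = (4*exp(3*x) - exp(2*x) + 1)*exp(-x)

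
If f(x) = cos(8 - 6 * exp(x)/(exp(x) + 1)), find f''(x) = (-6*exp(3*x)*sin(8 - 6*exp(x)/(exp(x) + 1)) - 36*exp(2*x)*cos(8 - 6*exp(x)/(exp(x) + 1)) + 6*exp(x)*sin(8 - 6*exp(x)/(exp(x) + 1)))/(exp(4*x) + 4*exp(3*x) + 6*exp(2*x) + 4*exp(x) + 1)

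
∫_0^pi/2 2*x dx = pi^2/4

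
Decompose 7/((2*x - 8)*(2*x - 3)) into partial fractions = -7/(5*(2*x - 3)) + 7/(10*(x - 4))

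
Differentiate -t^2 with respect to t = -2*t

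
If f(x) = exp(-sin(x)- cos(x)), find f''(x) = (-sin(2*x) + sqrt(2)*sin(x + pi/4) + 1)*exp(-sqrt(2)*sin(x + pi/4))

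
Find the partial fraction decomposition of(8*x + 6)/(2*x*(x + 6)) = 7/(2*(x + 6)) + 1/(2*x)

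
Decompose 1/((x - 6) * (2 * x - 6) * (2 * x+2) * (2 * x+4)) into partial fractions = -1/(320*(x + 2)) + 1/(224*(x + 1)) - 1/(480*(x - 3)) + 1/(1344*(x - 6))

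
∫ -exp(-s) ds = exp(-s) + C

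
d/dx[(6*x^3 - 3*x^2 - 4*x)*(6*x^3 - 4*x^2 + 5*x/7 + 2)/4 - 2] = 54*x^5 - 105*x^4/2 - 54*x^3/7 + 543*x^2/28 - 31*x/7 - 2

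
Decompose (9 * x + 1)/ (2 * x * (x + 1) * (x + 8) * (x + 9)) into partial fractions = 5/(9*(x + 9)) - 71/(112*(x + 8)) + 1/(14*(x + 1)) + 1/(144*x)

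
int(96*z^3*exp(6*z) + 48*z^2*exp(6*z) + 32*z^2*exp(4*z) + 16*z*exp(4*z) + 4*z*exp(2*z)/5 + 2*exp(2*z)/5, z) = 2*z*(40*z^2*exp(4*z) + 20*z*exp(2*z) + 1)*exp(2*z)/5 + C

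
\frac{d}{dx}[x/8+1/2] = 1/8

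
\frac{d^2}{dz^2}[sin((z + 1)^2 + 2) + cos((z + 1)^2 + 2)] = -4*z^2*sin(z^2 + 2*z + 3) - 4*z^2*cos(z^2 + 2*z + 3) - 8*z*sin(z^2 + 2*z + 3) - 8*z*cos(z^2 + 2*z + 3) - 6*sin(z^2 + 2*z + 3) - 2*cos(z^2 + 2*z + 3)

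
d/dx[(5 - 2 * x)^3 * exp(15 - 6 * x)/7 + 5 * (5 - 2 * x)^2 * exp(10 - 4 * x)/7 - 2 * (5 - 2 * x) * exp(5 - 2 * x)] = (48*x^3 - 80*x^2*exp(2*x - 5) - 384*x^2 + 440*x*exp(2*x - 5) - 56*x*exp(4*x - 10) + 1020*x - 600*exp(2*x - 5) + 168*exp(4*x - 10) - 900)*exp(15 - 6*x)/7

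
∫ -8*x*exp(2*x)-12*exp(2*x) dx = 4*(-x - 1)*exp(2*x) + C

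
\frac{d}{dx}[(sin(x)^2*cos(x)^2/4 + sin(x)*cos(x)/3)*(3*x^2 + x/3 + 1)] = 3*x^2*sin(4*x)/8 + x^2*cos(2*x) - 3*x*(1 - cos(2*x))^2/8 + x*sin(2*x) + x*sin(4*x)/24 - 23*x*cos(2*x)/36 + 3*x/4 - (1 - cos(2*x))^2/48 + sin(2*x)/18 + sin(4*x)/8 + 7*cos(2*x)/24 + 1/24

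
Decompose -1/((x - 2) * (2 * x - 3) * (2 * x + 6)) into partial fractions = 2/(9*(2*x - 3)) - 1/(90*(x + 3)) - 1/(10*(x - 2))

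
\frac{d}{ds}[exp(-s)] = -exp(-s)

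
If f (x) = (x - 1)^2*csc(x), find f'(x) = (-x^2*cos(x)/sin(x) + 2*x + 2*x*cos(x)/sin(x) - 2 - cos(x)/sin(x))/sin(x)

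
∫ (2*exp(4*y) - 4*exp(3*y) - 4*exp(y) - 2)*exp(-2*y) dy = (-exp(2*y) + 2*exp(y) + 1)^2*exp(-2*y) + C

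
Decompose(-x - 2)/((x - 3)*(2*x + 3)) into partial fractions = 1/(9*(2*x + 3)) - 5/(9*(x - 3))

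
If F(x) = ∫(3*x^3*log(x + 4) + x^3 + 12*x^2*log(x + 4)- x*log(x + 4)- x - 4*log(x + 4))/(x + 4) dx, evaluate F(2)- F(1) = 6*log(6)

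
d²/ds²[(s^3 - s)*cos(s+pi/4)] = -s^3*cos(s + pi/4) - 6*s^2*sin(s + pi/4) + 7*s*cos(s + pi/4) + 2*sin(s + pi/4)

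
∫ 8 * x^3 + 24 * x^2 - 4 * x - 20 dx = 2*x^4 + 8*x^3 - 2*x^2 - 20*x + C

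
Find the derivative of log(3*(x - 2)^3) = 3/(x - 2)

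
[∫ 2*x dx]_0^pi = pi^2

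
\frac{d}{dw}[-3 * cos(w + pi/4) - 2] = 3*sin(w + pi/4)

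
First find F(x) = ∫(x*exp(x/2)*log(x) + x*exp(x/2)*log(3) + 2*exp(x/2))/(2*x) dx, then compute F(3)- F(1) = -exp(1/2)*log(3) + exp(3/2)*log(9)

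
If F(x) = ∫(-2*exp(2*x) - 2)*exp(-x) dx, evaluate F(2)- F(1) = -2*exp(2) - 2*exp(-1) + 2*exp(-2) + 2*E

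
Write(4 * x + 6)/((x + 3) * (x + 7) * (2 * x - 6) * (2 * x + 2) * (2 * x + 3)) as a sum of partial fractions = -1/(480*(x + 7)) + 1/(96*(x + 3)) - 1/(96*(x + 1)) + 1/(480*(x - 3))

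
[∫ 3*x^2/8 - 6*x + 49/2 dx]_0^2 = 38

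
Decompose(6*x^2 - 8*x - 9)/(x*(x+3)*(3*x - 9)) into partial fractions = 23/(18*(x + 3)) + 7/(18*(x - 3)) + 1/(3*x)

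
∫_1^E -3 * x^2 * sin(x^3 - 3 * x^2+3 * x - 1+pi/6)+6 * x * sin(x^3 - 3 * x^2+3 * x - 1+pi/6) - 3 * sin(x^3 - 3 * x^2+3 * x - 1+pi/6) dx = -sqrt(3)/2 + cos(pi/6 + (-1 + E)^3)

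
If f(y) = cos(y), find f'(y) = -sin(y)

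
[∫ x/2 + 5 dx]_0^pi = -25 + (pi/2 + 5)^2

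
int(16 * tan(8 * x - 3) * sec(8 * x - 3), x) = 2*sec(8*x - 3) + C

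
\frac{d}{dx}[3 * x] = 3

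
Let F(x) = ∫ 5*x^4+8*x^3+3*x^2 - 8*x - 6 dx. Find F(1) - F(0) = -6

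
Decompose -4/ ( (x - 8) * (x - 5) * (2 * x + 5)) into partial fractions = -16/(315*(2*x + 5)) + 4/(45*(x - 5)) - 4/(63*(x - 8))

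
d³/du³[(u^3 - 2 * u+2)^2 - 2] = 120*u^3 - 96*u + 24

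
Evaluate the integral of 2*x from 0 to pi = pi^2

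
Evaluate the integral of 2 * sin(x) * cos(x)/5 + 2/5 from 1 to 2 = cos(2)/10 - cos(4)/10 + 2/5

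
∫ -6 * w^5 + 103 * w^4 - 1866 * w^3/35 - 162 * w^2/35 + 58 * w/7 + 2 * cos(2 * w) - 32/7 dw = -w^6 + 103*w^5/5 - 933*w^4/70 - 54*w^3/35 + 29*w^2/7 - 32*w/7 + sin(2*w) + C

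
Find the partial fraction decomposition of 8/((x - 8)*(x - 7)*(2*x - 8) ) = 1/(3*(x - 4)) - 4/(3*(x - 7)) + 1/(x - 8)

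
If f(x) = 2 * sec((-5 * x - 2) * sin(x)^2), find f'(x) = 20*x*sin(x)*cos(x)*tan((5*x + 2)*sin(x)^2)*sec((5*x + 2)*sin(x)^2) + 10*sin(x)^2*tan((5*x + 2)*sin(x)^2)*sec((5*x + 2)*sin(x)^2) + 8*sin(x)*cos(x)*tan((5*x + 2)*sin(x)^2)*sec((5*x + 2)*sin(x)^2)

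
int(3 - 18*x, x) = -9*x^2 + 3*x + C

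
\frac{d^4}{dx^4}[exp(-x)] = exp(-x)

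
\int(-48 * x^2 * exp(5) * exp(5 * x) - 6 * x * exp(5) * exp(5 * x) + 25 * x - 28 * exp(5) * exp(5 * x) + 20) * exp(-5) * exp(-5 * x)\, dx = (-5*x + (-16*x^3 - 3*x^2 - 28*x - 13)*exp(5*x + 5) - 5)*exp(-5*x - 5) + C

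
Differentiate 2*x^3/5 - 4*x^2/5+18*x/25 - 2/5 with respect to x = 6*x^2/5 - 8*x/5 + 18/25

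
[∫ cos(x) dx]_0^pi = 0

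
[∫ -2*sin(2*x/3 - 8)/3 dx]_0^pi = -sqrt(3)*cos(pi/6 + 8)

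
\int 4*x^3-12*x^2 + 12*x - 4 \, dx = x^4 - 4*x^3 + 6*x^2 - 4*x + C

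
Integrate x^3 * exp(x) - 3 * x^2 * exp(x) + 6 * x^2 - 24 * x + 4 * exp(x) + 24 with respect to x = (x - 2)^3*(exp(x) + 2) + C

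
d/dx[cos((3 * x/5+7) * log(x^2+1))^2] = -(3*x^2*log(x^2 + 1) + 6*x^2 + 70*x + 3*log(x^2 + 1))*sin(2*(3*x/5 + 7)*log(x^2 + 1))/(5*x^2 + 5)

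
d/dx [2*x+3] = 2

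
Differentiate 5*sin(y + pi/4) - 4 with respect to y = 5*cos(y + pi/4)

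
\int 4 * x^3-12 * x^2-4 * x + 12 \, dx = x^4 - 4*x^3 - 2*x^2 + 12*x + C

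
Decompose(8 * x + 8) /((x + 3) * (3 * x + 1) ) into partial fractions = 2/(3*x + 1) + 2/(x + 3)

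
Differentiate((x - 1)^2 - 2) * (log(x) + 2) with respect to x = (2*x^2*log(x) + 5*x^2 - 2*x*log(x) - 6*x - 1)/x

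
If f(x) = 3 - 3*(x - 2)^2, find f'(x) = 12 - 6*x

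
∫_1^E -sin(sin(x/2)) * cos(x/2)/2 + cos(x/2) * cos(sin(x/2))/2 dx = sqrt(2)*(-sin(sin(1/2) + pi/4) + sin(pi/4 + sin(E/2)))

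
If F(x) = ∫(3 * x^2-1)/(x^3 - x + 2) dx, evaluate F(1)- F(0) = 0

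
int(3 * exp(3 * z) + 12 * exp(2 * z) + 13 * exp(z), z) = (exp(z) + 2)^3 + exp(z) + C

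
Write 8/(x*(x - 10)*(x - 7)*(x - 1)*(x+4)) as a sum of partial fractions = 1/(385*(x + 4)) + 4/(135*(x - 1)) - 4/(693*(x - 7)) + 2/(945*(x - 10)) - 1/(35*x)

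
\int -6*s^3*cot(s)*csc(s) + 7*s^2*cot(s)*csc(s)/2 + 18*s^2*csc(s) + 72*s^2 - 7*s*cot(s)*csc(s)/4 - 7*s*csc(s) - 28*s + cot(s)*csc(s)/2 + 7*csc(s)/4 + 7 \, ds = (csc(s) + 4)*(6*s^3 - 7*s^2/2 + 7*s/4 - 1/2) + C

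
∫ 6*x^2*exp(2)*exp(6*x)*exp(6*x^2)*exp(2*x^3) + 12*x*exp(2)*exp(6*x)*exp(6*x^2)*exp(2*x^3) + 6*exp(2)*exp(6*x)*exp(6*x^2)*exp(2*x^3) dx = exp(2*(x + 1)^3) + C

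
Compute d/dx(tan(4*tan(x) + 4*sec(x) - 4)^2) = 8*(sin(x) + 1)*sin(4*(tan(x) - 1 + 1/cos(x)))/(cos(x)^2*cos(4*(tan(x) - 1 + 1/cos(x)))^3)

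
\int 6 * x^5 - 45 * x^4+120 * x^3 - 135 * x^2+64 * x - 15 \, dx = x^6 - 9*x^5 + 30*x^4 - 45*x^3 + 32*x^2 - 15*x + C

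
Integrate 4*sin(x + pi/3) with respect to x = -4*cos(x + pi/3) + C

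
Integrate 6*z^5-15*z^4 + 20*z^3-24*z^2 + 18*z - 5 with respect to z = z^6 - 3*z^5 + 5*z^4 - 8*z^3 + 9*z^2 - 5*z + C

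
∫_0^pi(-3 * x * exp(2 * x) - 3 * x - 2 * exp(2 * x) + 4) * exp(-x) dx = (1 - 3*pi)*(-exp(-pi) + exp(pi))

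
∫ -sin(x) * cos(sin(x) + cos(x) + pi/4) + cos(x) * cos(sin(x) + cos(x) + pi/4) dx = sin(sqrt(2)*sin(x + pi/4) + pi/4) + C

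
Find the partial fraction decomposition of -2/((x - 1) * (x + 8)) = 2/(9*(x + 8)) - 2/(9*(x - 1))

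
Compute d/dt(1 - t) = -1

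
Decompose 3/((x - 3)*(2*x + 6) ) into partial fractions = -1/(4*(x + 3)) + 1/(4*(x - 3))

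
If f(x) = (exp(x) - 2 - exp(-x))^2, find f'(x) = (2*exp(4*x) - 4*exp(3*x) - 4*exp(x) - 2)*exp(-2*x)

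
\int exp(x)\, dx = exp(x) + C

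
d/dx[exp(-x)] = -exp(-x)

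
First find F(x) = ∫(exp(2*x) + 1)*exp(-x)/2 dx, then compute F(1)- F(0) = -exp(-1)/2 + E/2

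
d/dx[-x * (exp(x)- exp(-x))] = (-x*exp(2*x) - x - exp(2*x) + 1)*exp(-x)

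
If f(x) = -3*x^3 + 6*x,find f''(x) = -18*x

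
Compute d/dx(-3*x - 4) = -3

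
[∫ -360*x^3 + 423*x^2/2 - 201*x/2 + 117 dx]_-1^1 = 375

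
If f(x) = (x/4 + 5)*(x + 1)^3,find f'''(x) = 6*x + 69/2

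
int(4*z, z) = 2*z^2 + C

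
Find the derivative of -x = -1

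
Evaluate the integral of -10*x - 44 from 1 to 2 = -59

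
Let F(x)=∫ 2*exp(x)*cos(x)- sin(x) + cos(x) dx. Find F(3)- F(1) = (1 + exp(3))*(cos(3) + sin(3)) - (1 + E)*(cos(1) + sin(1))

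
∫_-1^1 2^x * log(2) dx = 3/2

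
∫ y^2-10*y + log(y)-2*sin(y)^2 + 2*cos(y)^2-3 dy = y^3/3 - 5*y^2 + y*log(y) - 4*y + sin(2*y) + C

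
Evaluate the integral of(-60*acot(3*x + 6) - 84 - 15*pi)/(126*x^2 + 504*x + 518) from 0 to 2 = -5*(acot(6) + pi/4)^2/7 - 2*acot(6) + 2*acot(12) + 5*(acot(12) + pi/4)^2/7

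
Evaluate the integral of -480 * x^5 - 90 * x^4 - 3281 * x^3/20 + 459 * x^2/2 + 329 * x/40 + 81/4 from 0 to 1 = -763/20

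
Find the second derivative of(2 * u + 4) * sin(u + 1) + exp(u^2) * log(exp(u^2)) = 4*u^4*exp(u^2) + 10*u^2*exp(u^2) - 2*u*sin(u + 1) + 2*exp(u^2) + 4*sqrt(2)*cos(u + pi/4 + 1)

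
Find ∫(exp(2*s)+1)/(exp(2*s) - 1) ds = log(2*sinh(s)) + C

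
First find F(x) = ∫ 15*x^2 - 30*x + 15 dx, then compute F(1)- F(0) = 5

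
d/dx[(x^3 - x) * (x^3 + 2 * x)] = 6*x^5 + 4*x^3 - 4*x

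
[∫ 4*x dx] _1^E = -2 + 2*exp(2)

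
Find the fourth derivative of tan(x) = 24*tan(x)^5 + 40*tan(x)^3 + 16*tan(x)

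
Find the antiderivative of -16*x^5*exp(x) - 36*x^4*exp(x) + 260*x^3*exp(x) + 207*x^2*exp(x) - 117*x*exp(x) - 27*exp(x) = x*(2*x + 3)*(4*x - 3)*(-2*x^2 + 7*x + 3)*exp(x) + C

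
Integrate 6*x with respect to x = 3*x^2 + C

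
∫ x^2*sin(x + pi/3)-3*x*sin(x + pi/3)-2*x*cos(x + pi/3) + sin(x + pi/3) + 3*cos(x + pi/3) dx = (-x^2 + 3*x - 1)*cos(x + pi/3) + C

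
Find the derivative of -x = -1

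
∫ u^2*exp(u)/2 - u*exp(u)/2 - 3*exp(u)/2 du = u*(u - 3)*exp(u)/2 + C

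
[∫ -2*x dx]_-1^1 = 0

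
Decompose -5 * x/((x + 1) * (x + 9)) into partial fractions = -45/(8*(x + 9)) + 5/(8*(x + 1))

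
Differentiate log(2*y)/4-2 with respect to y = 1/(4*y)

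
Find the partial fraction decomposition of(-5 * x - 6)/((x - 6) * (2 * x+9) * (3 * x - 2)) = 21/(124*(3*x - 2)) + 22/(217*(2*x + 9)) - 3/(28*(x - 6))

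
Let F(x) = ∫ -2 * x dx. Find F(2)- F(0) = -4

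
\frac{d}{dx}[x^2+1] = 2*x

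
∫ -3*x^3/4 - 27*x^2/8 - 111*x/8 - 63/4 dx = -3*x^4/16 - 9*x^3/8 - 111*x^2/16 - 63*x/4 + C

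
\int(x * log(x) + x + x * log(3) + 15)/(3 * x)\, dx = (x + 15)*log(3*x)/3 + C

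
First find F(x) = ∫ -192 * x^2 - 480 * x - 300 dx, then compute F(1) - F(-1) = -728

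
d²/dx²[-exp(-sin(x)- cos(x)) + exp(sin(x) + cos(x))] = (-sqrt(2)*exp(2*sin(x) + 2*cos(x))*sin(x + pi/4) - exp(2*sin(x))*exp(2*cos(x))*sin(2*x) + exp(2*sin(x))*exp(2*cos(x)) + sin(2*x) - sqrt(2)*sin(x + pi/4) - 1)*exp(-sqrt(2)*sin(x + pi/4))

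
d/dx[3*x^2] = 6*x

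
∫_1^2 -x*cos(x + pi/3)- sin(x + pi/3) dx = -2*sin(pi/3 + 2) + sin(1 + pi/3)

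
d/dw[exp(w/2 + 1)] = exp(w/2 + 1)/2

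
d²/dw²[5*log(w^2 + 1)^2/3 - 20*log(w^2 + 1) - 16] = (-20*w^2*log(w^2 + 1) + 160*w^2 + 20*log(w^2 + 1) - 120)/(3*w^4 + 6*w^2 + 3)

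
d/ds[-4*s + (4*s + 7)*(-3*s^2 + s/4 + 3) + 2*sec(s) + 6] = -36*s^2 - 40*s + 2*tan(s)*sec(s) + 39/4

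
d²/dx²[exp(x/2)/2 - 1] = exp(x/2)/8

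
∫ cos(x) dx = sin(x) + C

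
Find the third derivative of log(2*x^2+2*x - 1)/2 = (16*x^3 + 24*x^2 + 48*x + 20)/(8*x^6 + 24*x^5 + 12*x^4 - 16*x^3 - 6*x^2 + 6*x - 1)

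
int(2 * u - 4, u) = u^2 - 4*u + C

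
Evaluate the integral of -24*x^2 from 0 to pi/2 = -pi^3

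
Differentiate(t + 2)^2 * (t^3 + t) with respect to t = 5*t^4 + 16*t^3 + 15*t^2 + 8*t + 4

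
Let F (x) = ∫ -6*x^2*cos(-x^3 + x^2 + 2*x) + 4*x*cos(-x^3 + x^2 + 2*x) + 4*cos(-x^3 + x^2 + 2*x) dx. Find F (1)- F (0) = 2*sin(2)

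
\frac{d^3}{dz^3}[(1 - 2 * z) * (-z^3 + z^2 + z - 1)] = 48*z - 18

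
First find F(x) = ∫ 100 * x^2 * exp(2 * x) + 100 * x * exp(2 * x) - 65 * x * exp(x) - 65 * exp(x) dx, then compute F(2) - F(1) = -50*exp(2) - 2*(2 - 5*E)^2 + 25*E + 2*(2 - 10*exp(2))^2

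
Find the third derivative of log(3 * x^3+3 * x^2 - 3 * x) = (6*x^6 + 12*x^5 + 18*x^4 - 2*x^3 + 6*x - 2)/(x^9 + 3*x^8 - 5*x^6 + 3*x^4 - x^3)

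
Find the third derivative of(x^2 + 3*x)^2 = 24*x + 36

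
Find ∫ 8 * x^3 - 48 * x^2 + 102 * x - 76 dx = 2*x^4 - 16*x^3 + 51*x^2 - 76*x + C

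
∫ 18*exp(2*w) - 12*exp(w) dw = (3*exp(w) - 2)^2 + C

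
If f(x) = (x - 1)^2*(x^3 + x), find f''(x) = 20*x^3 - 24*x^2 + 12*x - 4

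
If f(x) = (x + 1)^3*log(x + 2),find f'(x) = (3*x^3*log(x + 2) + x^3 + 12*x^2*log(x + 2) + 3*x^2 + 15*x*log(x + 2) + 3*x + 6*log(x + 2) + 1)/(x + 2)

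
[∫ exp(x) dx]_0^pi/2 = -1 + exp(pi/2)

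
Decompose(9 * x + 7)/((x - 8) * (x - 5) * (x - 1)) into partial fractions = 4/(7*(x - 1)) - 13/(3*(x - 5)) + 79/(21*(x - 8))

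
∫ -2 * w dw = -w^2 + C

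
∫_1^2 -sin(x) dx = -cos(1) + cos(2)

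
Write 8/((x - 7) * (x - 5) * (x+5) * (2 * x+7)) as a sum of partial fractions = 64/(1071*(2*x + 7)) - 1/(45*(x + 5)) - 2/(85*(x - 5)) + 1/(63*(x - 7))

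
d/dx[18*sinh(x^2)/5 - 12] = 36*x*cosh(x^2)/5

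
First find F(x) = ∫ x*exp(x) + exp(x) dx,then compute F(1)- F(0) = E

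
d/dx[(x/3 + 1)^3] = x^2/9 + 2*x/3 + 1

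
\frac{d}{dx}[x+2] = 1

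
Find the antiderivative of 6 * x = 3*x^2 + C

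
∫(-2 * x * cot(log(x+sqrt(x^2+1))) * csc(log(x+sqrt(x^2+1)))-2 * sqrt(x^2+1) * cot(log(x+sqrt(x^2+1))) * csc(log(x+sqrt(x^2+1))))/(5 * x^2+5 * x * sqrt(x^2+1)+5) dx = 2*csc(log(x + sqrt(x^2 + 1)))/5 + C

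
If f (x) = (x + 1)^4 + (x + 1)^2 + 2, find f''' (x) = 24*x + 24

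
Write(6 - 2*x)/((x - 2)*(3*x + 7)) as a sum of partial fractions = -32/(13*(3*x + 7)) + 2/(13*(x - 2))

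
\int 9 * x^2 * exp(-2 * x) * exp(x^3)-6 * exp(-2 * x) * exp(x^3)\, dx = 3*exp(x*(x^2 - 2)) + C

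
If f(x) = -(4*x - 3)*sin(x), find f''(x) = 4*x*sin(x) - 3*sin(x) - 8*cos(x)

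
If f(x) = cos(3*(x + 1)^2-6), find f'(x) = -6*(x + 1)*sin(3*(x^2 + 2*x - 1))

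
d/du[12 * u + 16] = 12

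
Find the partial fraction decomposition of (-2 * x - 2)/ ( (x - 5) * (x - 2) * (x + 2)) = 1/(14*(x + 2)) + 1/(2*(x - 2)) - 4/(7*(x - 5))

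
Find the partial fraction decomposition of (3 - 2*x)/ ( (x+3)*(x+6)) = -5/(x + 6) + 3/(x + 3)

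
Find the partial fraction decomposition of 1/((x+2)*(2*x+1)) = 2/(3*(2*x + 1)) - 1/(3*(x + 2))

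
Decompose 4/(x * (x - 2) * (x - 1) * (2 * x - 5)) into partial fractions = 32/(15*(2*x - 5)) + 4/(3*(x - 1)) - 2/(x - 2) - 2/(5*x)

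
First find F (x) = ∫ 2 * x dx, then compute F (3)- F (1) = 8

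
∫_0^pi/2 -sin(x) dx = -1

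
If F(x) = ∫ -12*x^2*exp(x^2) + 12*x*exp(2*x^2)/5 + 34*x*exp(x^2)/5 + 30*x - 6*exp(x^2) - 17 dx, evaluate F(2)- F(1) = -35 - 7*E - 3*(-8 + E)^2/5 + 7*exp(4) + 3*(-13 + exp(4))^2/5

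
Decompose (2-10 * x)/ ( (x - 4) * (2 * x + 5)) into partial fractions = -54/(13*(2*x + 5)) - 38/(13*(x - 4))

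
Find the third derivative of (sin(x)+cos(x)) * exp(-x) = 4*exp(-x)*cos(x)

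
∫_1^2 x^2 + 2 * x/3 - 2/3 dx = 8/3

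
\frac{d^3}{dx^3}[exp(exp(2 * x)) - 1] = 8*exp(2*x + exp(2*x)) + 24*exp(4*x + exp(2*x)) + 8*exp(6*x + exp(2*x))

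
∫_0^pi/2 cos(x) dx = 1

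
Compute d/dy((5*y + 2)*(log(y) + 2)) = (5*y*log(y) + 15*y + 2)/y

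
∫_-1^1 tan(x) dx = 0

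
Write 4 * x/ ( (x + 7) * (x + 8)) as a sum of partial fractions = 32/(x + 8) - 28/(x + 7)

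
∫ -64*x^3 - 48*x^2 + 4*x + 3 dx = -16*x^4 - 16*x^3 + 2*x^2 + 3*x + C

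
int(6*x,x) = 3*x^2 + C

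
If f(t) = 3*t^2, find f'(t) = 6*t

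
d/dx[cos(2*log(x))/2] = -sin(2*log(x))/x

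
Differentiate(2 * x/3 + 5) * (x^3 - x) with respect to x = 8*x^3/3 + 15*x^2 - 4*x/3 - 5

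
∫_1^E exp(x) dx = -E + exp(E)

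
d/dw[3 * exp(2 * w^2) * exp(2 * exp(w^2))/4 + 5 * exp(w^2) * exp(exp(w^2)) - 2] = 10*w*exp(w^2 + exp(w^2)) + 10*w*exp(2*w^2 + exp(w^2)) + 3*w*exp(2*w^2 + 2*exp(w^2)) + 3*w*exp(3*w^2 + 2*exp(w^2))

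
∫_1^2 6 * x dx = 9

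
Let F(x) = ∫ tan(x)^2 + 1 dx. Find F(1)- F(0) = tan(1)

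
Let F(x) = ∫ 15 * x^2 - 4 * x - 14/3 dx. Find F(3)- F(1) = 314/3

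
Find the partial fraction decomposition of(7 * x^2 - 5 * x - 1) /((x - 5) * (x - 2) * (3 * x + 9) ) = 77/(120*(x + 3)) - 17/(45*(x - 2)) + 149/(72*(x - 5))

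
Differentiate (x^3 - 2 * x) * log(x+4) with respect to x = (3*x^3*log(x + 4) + x^3 + 12*x^2*log(x + 4) - 2*x*log(x + 4) - 2*x - 8*log(x + 4))/(x + 4)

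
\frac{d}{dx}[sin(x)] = cos(x)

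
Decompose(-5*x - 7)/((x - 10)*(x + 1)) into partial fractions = 2/(11*(x + 1)) - 57/(11*(x - 10))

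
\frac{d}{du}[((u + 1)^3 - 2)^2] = 6*u^5 + 30*u^4 + 60*u^3 + 48*u^2 + 6*u - 6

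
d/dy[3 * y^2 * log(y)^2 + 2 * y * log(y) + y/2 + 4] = 6*y*log(y)^2 + 6*y*log(y) + 2*log(y) + 5/2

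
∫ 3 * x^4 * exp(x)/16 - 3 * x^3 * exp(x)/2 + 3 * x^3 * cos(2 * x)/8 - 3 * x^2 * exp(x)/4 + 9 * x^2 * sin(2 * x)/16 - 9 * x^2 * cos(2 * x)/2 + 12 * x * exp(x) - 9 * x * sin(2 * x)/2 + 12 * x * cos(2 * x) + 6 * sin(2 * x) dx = 3*x*(x - 8)*(x - 4)*(x*exp(x) + sin(2*x))/16 + C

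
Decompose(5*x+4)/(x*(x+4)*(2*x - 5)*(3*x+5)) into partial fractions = -117/(875*(3*x + 5)) + 132/(1625*(2*x - 5)) + 4/(91*(x + 4)) - 1/(25*x)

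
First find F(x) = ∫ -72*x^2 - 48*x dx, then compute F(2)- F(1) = -240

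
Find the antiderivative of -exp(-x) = exp(-x) + C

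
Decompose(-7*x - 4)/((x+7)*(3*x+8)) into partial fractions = 44/(13*(3*x + 8)) - 45/(13*(x + 7))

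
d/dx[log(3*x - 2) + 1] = 3/(3*x - 2)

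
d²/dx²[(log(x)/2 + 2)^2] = (-log(x) - 3)/(2*x^2)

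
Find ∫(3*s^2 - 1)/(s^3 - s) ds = log(s^3 - s) + C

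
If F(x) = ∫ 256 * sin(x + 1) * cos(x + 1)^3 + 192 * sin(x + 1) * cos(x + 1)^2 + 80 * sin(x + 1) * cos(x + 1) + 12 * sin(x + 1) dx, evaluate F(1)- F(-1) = -40*cos(2)^2 - 64*cos(2)^4 - 64*cos(2)^3 - 12*cos(2) + 180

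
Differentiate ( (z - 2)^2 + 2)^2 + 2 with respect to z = 4*z^3 - 24*z^2 + 56*z - 48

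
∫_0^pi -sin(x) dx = -2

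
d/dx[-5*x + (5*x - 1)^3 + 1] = 375*x^2 - 150*x + 10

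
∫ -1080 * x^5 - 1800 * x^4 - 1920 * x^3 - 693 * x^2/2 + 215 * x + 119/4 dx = -180*x^6 - 360*x^5 - 480*x^4 - 231*x^3/2 + 215*x^2/2 + 119*x/4 + C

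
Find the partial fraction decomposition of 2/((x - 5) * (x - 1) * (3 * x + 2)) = 18/(85*(3*x + 2)) - 1/(10*(x - 1)) + 1/(34*(x - 5))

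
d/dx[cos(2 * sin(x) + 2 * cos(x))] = 2*sin(x)*sin(2*sin(x) + 2*cos(x)) - 2*sin(2*sin(x) + 2*cos(x))*cos(x)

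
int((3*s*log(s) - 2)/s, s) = (3*s - 2)*(log(s) - 1) + C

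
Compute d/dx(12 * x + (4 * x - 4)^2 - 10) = 32*x - 20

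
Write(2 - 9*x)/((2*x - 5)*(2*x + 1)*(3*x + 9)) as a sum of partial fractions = -13/(90*(2*x + 1)) - 41/(198*(2*x - 5)) + 29/(165*(x + 3))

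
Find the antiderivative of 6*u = 3*u^2 + C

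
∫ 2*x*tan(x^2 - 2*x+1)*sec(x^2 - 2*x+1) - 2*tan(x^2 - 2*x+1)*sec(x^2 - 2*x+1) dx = sec((x - 1)^2) + C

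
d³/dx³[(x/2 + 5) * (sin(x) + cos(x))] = x*sin(x)/2 - x*cos(x)/2 + 7*sin(x)/2 - 13*cos(x)/2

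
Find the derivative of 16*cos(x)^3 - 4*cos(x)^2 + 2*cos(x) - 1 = 2*(24*sin(x)^2 + 4*cos(x) - 25)*sin(x)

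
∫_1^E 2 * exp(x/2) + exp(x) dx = -(exp(1/2) + 2)^2 + (2 + exp(E/2))^2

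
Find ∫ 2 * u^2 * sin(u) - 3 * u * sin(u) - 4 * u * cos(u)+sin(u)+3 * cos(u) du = (-2*u^2 + 3*u - 1)*cos(u) + C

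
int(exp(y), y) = exp(y) + C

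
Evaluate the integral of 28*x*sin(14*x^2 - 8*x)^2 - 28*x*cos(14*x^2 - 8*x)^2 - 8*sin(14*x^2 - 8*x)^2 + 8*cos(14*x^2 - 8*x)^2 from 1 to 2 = sin(12)/2 - sin(80)/2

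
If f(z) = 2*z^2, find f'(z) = 4*z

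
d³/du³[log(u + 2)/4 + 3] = 1/(2*u^3 + 12*u^2 + 24*u + 16)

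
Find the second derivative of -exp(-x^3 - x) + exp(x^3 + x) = (9*x^4*exp(2*x^3 + 2*x) - 9*x^4 + 6*x^2*exp(2*x^3 + 2*x) - 6*x^2 + 6*x*exp(2*x^3 + 2*x) + 6*x + exp(2*x^3 + 2*x) - 1)*exp(-x^3 - x)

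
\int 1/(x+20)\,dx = log(3*x/4 + 15) + C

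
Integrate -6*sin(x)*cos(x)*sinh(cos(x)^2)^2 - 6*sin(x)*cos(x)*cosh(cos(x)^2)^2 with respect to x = 3*sinh(2*cos(x)^2)/2 + C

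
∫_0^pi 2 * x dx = pi^2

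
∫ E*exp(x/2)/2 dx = exp(x/2 + 1) + C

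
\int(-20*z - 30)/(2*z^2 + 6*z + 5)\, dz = -5*log((2*z + 3)^2 + 1) + C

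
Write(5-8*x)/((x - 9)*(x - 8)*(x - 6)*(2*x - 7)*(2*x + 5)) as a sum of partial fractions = 50/(24633*(2*x + 5)) + 46/(1485*(2*x - 7)) - 43/(510*(x - 6)) + 59/(378*(x - 8)) - 67/(759*(x - 9))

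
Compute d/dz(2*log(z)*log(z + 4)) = (2*z*log(z) + 2*z*log(z + 4) + 8*log(z + 4))/(z^2 + 4*z)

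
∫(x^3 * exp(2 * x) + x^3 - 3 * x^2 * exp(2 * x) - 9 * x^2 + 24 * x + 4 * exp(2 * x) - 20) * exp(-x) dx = 2*(x - 2)^3*sinh(x) + C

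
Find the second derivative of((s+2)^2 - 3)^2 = 12*s^2 + 48*s + 36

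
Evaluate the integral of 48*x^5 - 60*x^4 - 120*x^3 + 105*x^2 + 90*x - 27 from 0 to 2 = 54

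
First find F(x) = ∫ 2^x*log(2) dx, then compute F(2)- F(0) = 3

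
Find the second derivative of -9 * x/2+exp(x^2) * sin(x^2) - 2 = 2*(4*x^2*cos(x^2) + sqrt(2)*sin(x^2 + pi/4))*exp(x^2)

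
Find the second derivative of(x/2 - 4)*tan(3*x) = 3*(3*x*sin(3*x)/cos(3*x) - 24*sin(3*x)/cos(3*x) + 1)/cos(3*x)^2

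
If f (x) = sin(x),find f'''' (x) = sin(x)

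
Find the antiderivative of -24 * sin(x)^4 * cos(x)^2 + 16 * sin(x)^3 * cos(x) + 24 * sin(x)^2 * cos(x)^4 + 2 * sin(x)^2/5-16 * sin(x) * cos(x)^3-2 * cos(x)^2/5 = 8*sin(x)^3*cos(x)^3 - sin(2*x)/5 + cos(4*x) + C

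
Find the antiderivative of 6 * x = 3*x^2 + C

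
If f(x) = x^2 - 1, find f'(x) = 2*x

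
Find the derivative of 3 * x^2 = 6*x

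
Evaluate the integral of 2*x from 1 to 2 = 3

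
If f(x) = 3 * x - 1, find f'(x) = 3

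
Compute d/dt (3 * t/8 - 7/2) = 3/8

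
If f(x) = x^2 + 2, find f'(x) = 2*x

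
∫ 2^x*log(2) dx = 2^x + C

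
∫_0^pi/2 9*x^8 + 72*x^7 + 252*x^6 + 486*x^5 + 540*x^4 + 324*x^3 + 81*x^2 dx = (-1 + (1 + pi/2)^3)^3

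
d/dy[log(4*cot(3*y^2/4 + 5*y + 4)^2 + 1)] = 4*(-12*y - 40)*cos(3*y^2/4 + 5*y + 4)/(7*sin(3*y^2/4 + 5*y + 4) + 3*sin(9*y^2/4 + 15*y + 12))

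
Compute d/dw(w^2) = 2*w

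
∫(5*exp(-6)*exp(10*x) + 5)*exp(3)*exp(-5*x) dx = 2*sinh(5*x - 3) + C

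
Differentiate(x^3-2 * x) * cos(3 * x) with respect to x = -3*x^3*sin(3*x) + 3*x^2*cos(3*x) + 6*x*sin(3*x) - 2*cos(3*x)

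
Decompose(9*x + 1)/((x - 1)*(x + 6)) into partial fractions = 53/(7*(x + 6)) + 10/(7*(x - 1))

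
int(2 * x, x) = x^2 + C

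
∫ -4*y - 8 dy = -2*y^2 - 8*y + C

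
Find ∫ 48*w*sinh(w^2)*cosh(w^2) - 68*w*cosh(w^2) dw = -34*sinh(w^2) + 6*cosh(2*w^2) + C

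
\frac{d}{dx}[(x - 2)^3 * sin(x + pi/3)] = (x - 2)^2*(x*cos(x + pi/3) + 3*sin(x + pi/3) - 2*cos(x + pi/3))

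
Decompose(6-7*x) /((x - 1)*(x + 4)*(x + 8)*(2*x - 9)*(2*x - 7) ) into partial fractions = 74/(1725*(2*x - 7)) - 6/(175*(2*x - 9)) + 31/(10350*(x + 8)) - 1/(150*(x + 4)) - 1/(1575*(x - 1))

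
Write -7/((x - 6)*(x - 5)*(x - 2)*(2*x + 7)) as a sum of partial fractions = 56/(3553*(2*x + 7)) - 7/(132*(x - 2)) + 7/(51*(x - 5)) - 7/(76*(x - 6))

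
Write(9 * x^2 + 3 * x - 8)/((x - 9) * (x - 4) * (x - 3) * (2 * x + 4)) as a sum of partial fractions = -1/(30*(x + 2)) + 41/(30*(x - 3)) - 37/(15*(x - 4)) + 17/(15*(x - 9))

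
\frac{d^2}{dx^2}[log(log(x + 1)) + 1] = (-log(x + 1) - 1)/(x^2*log(x + 1)^2 + 2*x*log(x + 1)^2 + log(x + 1)^2)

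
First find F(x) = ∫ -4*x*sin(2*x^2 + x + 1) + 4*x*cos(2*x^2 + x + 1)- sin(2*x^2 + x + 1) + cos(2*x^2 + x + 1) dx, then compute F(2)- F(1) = sin(11) + cos(11) - cos(4) - sin(4)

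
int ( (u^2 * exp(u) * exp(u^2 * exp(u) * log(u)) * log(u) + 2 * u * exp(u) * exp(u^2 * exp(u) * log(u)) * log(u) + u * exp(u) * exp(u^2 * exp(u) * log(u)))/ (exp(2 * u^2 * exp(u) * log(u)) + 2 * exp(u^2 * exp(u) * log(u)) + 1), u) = exp(u^2*exp(u)*log(u))/(exp(u^2*exp(u)*log(u)) + 1) + C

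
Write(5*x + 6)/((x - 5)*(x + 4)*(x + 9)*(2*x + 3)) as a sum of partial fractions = 4/(325*(2*x + 3)) + 13/(350*(x + 9)) - 14/(225*(x + 4)) + 31/(1638*(x - 5))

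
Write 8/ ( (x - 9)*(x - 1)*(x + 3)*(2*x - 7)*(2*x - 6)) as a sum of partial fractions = -64/(715*(2*x - 7)) + 1/(936*(x + 3)) - 1/(80*(x - 1)) + 1/(18*(x - 3)) + 1/(1584*(x - 9))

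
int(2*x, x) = x^2 + C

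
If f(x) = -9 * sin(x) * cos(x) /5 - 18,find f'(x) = -9*cos(2*x)/5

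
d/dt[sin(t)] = cos(t)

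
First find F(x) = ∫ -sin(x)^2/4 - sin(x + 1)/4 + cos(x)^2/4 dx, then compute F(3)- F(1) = cos(4)/4 - sin(2)/8 + sin(6)/8 - cos(2)/4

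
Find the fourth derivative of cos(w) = cos(w)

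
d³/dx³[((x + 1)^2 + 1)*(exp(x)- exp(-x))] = (x^2*exp(2*x) + x^2 + 8*x*exp(2*x) - 4*x + 14*exp(2*x) + 2)*exp(-x)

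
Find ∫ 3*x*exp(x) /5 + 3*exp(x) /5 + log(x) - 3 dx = x*(3*exp(x) + 5*log(x) - 20)/5 + C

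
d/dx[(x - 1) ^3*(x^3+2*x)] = 6*x^5 - 15*x^4 + 20*x^3 - 21*x^2 + 12*x - 2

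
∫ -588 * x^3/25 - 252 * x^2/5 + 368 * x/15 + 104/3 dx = -147*x^4/25 - 84*x^3/5 + 184*x^2/15 + 104*x/3 + C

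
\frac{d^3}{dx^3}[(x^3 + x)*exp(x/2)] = x^3*exp(x/2)/8 + 9*x^2*exp(x/2)/4 + 73*x*exp(x/2)/8 + 27*exp(x/2)/4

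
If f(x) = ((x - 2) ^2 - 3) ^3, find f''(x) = 30*x^4 - 240*x^3 + 612*x^2 - 528*x + 102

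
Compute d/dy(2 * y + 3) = 2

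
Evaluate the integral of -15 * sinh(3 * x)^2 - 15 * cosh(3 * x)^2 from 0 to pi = -5*sinh(6*pi)/2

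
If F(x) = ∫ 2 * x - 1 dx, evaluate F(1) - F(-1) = -2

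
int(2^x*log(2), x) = 2^x + C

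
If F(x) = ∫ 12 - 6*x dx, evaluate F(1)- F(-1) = 24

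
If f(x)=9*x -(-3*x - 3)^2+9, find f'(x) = -18*x - 9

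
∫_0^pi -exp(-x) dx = -1 + exp(-pi)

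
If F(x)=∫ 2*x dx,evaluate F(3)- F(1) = 8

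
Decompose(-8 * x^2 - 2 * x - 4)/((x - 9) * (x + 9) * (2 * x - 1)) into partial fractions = 28/(323*(2*x - 1)) - 317/(171*(x + 9)) - 335/(153*(x - 9))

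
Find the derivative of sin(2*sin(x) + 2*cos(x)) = 2*sqrt(2)*(1 - 2*sin(sqrt(2)*sin(x + pi/4))^2)*cos(x + pi/4)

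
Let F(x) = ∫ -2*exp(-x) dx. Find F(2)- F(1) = -(2 + E)*exp(-1) + (2 + exp(2))*exp(-2)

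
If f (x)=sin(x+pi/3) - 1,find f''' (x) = -cos(x + pi/3)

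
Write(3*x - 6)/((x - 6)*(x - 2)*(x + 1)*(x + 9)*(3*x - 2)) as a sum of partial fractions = -81/(2320*(3*x - 2)) - 1/(1160*(x + 9)) + 3/(280*(x + 1)) + 1/(560*(x - 6))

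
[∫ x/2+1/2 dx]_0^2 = 2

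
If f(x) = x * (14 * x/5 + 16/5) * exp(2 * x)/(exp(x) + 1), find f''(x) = (14*x^2*exp(4*x) + 42*x^2*exp(3*x) + 56*x^2*exp(2*x) + 72*x*exp(4*x) + 216*x*exp(3*x) + 176*x*exp(2*x) + 60*exp(4*x) + 152*exp(3*x) + 92*exp(2*x))/(5*exp(3*x) + 15*exp(2*x) + 15*exp(x) + 5)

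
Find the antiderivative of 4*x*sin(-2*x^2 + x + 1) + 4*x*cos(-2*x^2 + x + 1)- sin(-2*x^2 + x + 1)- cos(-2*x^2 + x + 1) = -sin(-2*x^2 + x + 1) + cos(-2*x^2 + x + 1) + C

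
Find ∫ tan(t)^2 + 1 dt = tan(t) + C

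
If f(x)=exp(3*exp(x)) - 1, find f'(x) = 3*exp(x + 3*exp(x))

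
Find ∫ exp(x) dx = exp(x) + C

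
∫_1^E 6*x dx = -3 + 3*exp(2)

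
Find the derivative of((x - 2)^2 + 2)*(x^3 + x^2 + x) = 5*x^4 - 12*x^3 + 9*x^2 + 4*x + 6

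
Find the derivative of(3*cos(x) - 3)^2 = 18*(1 - cos(x))*sin(x)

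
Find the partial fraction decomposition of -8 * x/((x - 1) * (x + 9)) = -36/(5*(x + 9)) - 4/(5*(x - 1))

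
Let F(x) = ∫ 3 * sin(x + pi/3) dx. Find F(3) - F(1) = 3*cos(1 + pi/3) - 3*cos(pi/3 + 3)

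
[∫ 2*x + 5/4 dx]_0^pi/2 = pi*(5 + 2*pi)/8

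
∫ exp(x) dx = exp(x) + C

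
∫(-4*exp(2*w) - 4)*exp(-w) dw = -8*sinh(w) + C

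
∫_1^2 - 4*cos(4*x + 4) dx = -sin(12) + sin(8)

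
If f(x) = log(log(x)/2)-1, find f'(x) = 1/(x*log(x))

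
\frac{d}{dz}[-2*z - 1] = -2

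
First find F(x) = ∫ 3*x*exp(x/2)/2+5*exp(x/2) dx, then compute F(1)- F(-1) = -exp(-1/2) + 7*exp(1/2)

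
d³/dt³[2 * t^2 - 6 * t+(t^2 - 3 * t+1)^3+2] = 120*t^3 - 540*t^2 + 720*t - 270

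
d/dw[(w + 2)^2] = 2*w + 4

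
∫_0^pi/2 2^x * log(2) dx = -1 + 2^(pi/2)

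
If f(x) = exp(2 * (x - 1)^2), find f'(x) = 4*x*exp(2*x^2 - 4*x + 2) - 4*exp(2*x^2 - 4*x + 2)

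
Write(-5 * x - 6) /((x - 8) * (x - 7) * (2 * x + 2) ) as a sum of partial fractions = -1/(144*(x + 1)) + 41/(16*(x - 7)) - 23/(9*(x - 8))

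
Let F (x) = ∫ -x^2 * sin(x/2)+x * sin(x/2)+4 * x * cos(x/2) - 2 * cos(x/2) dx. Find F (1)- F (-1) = -4*cos(1/2)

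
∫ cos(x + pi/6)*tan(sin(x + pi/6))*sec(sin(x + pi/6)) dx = sec(sin(x + pi/6)) + C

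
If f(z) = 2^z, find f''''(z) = 2^z*log(2)^4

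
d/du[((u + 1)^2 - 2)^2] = 4*u^3 + 12*u^2 + 4*u - 4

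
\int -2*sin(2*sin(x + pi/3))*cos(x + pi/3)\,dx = cos(2*sin(x + pi/3)) + C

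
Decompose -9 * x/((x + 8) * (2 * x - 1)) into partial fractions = -9/(17*(2*x - 1)) - 72/(17*(x + 8))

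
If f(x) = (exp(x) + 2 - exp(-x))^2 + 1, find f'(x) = (2*exp(4*x) + 4*exp(3*x) + 4*exp(x) - 2)*exp(-2*x)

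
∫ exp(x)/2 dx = exp(x)/2 + C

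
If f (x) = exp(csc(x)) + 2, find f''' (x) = (1 + 3/sin(x) - 6/sin(x)^2 - 6/sin(x)^3 - cos(x)^2/sin(x)^4)*exp(1/sin(x))*cos(x)/sin(x)^2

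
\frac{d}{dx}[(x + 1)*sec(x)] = x*tan(x)*sec(x) + tan(x)*sec(x) + sec(x)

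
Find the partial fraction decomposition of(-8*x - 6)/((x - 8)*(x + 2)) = -1/(x + 2) - 7/(x - 8)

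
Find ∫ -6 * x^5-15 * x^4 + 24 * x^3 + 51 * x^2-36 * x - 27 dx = -x^6 - 3*x^5 + 6*x^4 + 17*x^3 - 18*x^2 - 27*x + C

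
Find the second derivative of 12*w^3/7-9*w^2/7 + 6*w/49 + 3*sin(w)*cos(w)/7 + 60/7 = 72*w/7 - 6*sin(2*w)/7 - 18/7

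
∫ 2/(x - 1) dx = 2*log(x - 1) + C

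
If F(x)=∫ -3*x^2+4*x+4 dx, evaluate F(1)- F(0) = 5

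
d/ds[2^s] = 2^s*log(2)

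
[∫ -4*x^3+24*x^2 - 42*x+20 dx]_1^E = -(-2 + (-2 + E)^2)^2 - (-2 + E)^2 + 2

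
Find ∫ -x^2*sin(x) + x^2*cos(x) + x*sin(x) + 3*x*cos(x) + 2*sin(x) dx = sqrt(2)*(x^2 + x - 1)*sin(x + pi/4) + C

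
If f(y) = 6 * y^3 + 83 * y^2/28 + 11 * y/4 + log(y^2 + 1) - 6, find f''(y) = (504*y^5 + 83*y^4 + 1008*y^3 + 138*y^2 + 504*y + 111)/(14*y^4 + 28*y^2 + 14)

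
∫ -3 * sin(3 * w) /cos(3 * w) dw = log(3*cos(3*w)) + C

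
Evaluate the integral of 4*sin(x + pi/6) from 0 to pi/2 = 2 + 2*sqrt(3)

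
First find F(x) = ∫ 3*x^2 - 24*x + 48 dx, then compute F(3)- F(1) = 26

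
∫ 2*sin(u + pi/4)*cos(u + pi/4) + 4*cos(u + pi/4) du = (sin(u + pi/4) + 2)^2 + C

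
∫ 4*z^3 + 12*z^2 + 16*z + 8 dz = z^4 + 4*z^3 + 8*z^2 + 8*z + C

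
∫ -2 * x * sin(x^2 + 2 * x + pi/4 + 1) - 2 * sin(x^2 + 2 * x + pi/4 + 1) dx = cos((x + 1)^2 + pi/4) + C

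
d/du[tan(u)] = cos(u)^(-2)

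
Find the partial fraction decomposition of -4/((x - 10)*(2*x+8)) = 1/(7*(x + 4)) - 1/(7*(x - 10))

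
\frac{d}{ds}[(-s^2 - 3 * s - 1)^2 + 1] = 4*s^3 + 18*s^2 + 22*s + 6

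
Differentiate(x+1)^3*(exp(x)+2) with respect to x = x^3*exp(x) + 6*x^2*exp(x) + 6*x^2 + 9*x*exp(x) + 12*x + 4*exp(x) + 6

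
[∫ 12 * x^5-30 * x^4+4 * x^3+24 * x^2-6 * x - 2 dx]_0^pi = -2*pi^2 + 1 + 2*pi + (-pi - 1 + pi^2)^2 + 2*(-pi - 1 + pi^2)^3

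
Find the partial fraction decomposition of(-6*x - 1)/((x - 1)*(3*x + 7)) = -39/(10*(3*x + 7)) - 7/(10*(x - 1))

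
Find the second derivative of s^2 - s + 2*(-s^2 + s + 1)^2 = 24*s^2 - 24*s - 2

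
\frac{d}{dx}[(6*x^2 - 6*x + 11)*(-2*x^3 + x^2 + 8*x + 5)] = -60*x^4 + 72*x^3 + 60*x^2 - 14*x + 58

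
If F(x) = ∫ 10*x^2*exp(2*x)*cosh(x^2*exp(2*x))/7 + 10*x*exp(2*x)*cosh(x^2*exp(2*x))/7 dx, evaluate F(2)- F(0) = 5*sinh(4*exp(4))/7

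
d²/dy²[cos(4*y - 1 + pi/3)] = -16*cos(4*y - 1 + pi/3)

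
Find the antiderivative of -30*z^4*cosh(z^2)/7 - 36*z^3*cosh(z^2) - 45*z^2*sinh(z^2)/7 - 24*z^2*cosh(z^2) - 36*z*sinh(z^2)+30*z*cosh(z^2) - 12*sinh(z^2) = -3*(5*z^3 + 42*z^2 + 28*z - 35)*sinh(z^2)/7 + C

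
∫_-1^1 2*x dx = 0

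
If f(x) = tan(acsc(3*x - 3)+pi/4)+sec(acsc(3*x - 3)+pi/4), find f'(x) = (-tan(acsc(3*x - 3) + pi/4)^2 - tan(acsc(3*x - 3) + pi/4)*sec(acsc(3*x - 3) + pi/4) - 1)/(3*x^2*sqrt(1 - 1/(9*x^2 - 18*x + 9)) - 6*x*sqrt(1 - 1/(9*x^2 - 18*x + 9)) + 3*sqrt(1 - 1/(9*x^2 - 18*x + 9)))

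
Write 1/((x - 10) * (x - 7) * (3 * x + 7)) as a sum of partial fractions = 9/(1036*(3*x + 7)) - 1/(84*(x - 7)) + 1/(111*(x - 10))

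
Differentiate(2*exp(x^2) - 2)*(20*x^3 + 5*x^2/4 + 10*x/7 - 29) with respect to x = 80*x^4*exp(x^2) + 5*x^3*exp(x^2) + 880*x^2*exp(x^2)/7 - 120*x^2 - 111*x*exp(x^2) - 5*x + 20*exp(x^2)/7 - 20/7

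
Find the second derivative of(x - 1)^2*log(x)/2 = (2*x^2*log(x) + 3*x^2 - 2*x - 1)/(2*x^2)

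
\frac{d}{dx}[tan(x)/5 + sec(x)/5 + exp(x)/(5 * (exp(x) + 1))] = (exp(2*x)*sin(x)/cos(x)^2 + exp(2*x)/cos(x)^2 + 2*exp(x)*sin(x)/cos(x)^2 + exp(x) + 2*exp(x)/cos(x)^2 + sin(x)/cos(x)^2 + cos(x)^(-2))/(5*exp(2*x) + 10*exp(x) + 5)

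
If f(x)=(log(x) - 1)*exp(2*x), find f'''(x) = (8*x^3*exp(2*x)*log(x) - 8*x^3*exp(2*x) + 12*x^2*exp(2*x) - 6*x*exp(2*x) + 2*exp(2*x))/x^3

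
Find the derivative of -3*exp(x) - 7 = -3*exp(x)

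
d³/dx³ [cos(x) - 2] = sin(x)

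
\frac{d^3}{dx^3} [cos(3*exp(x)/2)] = 3*(9*exp(2*x)*sin(3*exp(x)/2) - 18*exp(x)*cos(3*exp(x)/2) - 4*sin(3*exp(x)/2))*exp(x)/8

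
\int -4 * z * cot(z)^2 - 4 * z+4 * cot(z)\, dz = 4*z*cot(z) + C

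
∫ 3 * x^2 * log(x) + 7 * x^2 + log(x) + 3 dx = x*(x^2 + 1)*(log(x) + 2) + C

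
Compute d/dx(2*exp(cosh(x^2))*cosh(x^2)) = 4*x*(cosh(x^2) + 1)*exp(cosh(x^2))*sinh(x^2)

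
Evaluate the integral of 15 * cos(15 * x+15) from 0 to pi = -2*sin(15)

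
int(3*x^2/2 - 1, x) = x^3/2 - x + C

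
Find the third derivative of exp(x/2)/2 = exp(x/2)/16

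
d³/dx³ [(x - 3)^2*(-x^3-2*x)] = -60*x^2 + 144*x - 66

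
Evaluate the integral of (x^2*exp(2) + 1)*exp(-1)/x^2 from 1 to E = -E - exp(-2) + exp(-1) + exp(2)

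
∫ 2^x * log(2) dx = 2^x + C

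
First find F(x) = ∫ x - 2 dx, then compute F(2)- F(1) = -1/2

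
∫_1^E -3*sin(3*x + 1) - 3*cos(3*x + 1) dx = sqrt(2)*(cos(pi/4 + 1 + 3*E) - cos(pi/4 + 4))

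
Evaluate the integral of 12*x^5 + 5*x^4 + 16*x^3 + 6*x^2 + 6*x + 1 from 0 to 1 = 13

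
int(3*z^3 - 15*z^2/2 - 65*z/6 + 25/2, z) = 3*z^4/4 - 5*z^3/2 - 65*z^2/12 + 25*z/2 + C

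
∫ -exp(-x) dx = exp(-x) + C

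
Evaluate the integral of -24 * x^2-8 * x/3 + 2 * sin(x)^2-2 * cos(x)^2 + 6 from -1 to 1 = -4 - 2*sin(2)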